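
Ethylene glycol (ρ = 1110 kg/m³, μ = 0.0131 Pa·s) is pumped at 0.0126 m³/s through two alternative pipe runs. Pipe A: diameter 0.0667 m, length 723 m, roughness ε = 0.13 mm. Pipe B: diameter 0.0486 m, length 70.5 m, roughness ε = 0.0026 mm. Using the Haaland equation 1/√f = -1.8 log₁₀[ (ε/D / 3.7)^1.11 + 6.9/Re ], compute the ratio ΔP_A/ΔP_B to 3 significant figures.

Pipe A: V = Q/A = 0.0126/0.003494 = 3.606 m/s; Re = 2.038e+04; ε/D = 0.00195; Haaland → f = 0.0293; ΔP_A = f(L/D)(ρV²/2) = 2.292e+06 Pa.
Pipe B: V = Q/A = 0.0126/0.001855 = 6.792 m/s; Re = 2.797e+04; ε/D = 5.35e-05; Haaland → f = 0.02381; ΔP_B = f(L/D)(ρV²/2) = 8.843e+05 Pa.
ΔP_A/ΔP_B = 2.292e+06/8.843e+05 = 2.59.

ΔP_A/ΔP_B ≈ 2.59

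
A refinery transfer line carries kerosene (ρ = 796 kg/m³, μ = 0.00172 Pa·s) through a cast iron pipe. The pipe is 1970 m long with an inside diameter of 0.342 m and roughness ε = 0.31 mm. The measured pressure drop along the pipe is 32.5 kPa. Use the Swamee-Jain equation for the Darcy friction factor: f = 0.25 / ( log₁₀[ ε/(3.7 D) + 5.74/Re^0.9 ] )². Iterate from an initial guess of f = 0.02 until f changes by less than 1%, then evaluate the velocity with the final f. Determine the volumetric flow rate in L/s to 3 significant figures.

Rearranging Darcy-Weisbach: V = √(2·ΔP·D/(f·L·ρ)). With ε/D = 0.00031/0.342 = 0.000906, iterate starting from f = 0.02:
  f = 0.02 → V = √(2·3.25e+04·0.342/(0.02·1970·796)) = 0.8419 m/s; Re = ρVD/μ = 1.333e+05; f → 0.02144
  f = 0.02144 → V = 0.8131 m/s; Re = 1.287e+05; f → 0.02151
Converged (Δf/f < 1%). With the final f = 0.02151: V = √(2·3.25e+04·0.342/(0.02151·1970·796)) = 0.8119 m/s.
Q = V·A = 0.8119·(π/4·0.342²) = 0.07458 m³/s = 74.6 L/s.

Q ≈ 74.6 L/s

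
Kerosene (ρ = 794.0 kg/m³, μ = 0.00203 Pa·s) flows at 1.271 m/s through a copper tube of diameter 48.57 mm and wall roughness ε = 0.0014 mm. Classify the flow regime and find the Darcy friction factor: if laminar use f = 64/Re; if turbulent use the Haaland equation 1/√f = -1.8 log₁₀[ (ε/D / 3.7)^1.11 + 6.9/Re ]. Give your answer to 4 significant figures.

Re = ρVD/μ = 794·1.271·0.04857/0.00203 = 2.415e+04.
Re > 4000 → turbulent. ε/D = 1.4e-06/0.04857 = 2.88e-05; Haaland: 1/√f = -1.8 log₁₀[2.14e-06 + 0.000286] = 6.373, so f = 0.02462.

f ≈ 0.02462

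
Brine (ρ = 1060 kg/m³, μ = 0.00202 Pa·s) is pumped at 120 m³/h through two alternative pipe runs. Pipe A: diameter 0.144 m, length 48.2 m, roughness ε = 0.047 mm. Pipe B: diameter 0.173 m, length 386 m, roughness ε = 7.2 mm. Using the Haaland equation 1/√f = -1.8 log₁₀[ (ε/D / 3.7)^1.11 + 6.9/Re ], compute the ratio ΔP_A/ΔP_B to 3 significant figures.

ΔP_A/ΔP_B ≈ 0.0860

Pipe A: V = Q/A = 0.03333/0.01629 = 2.047 m/s; Re = 1.547e+05; ε/D = 0.000326; Haaland → f = 0.0182; ΔP_A = f(L/D)(ρV²/2) = 1.353e+04 Pa.
Pipe B: V = Q/A = 0.03333/0.02351 = 1.418 m/s; Re = 1.287e+05; ε/D = 0.0416; Haaland → f = 0.06616; ΔP_B = f(L/D)(ρV²/2) = 1.573e+05 Pa.
ΔP_A/ΔP_B = 1.353e+04/1.573e+05 = 0.0860.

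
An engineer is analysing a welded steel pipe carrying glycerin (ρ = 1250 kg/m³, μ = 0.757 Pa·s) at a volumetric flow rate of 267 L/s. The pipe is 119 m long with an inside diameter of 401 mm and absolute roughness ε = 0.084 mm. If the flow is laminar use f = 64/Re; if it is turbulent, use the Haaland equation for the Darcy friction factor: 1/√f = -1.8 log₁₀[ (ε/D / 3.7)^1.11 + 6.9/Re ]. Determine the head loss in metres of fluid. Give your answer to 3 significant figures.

h_f ≈ 3.09 m

Q = 267 L/s = 267/1000 = 0.267 m³/s.
Cross-sectional area A = πD²/4 = π(0.401)²/4 = 0.1263 m²; mean velocity V = Q/A = 0.267/0.1263 = 2.114 m/s.
Reynolds number Re = ρVD/μ = 1250 · 2.114 · 0.401 / 0.757 = 1400.
Re < 2300 → laminar flow, so f = 64/Re = 64/1400 = 0.04572 (the turbulent correlation is not needed).
Darcy-Weisbach: ΔP = f(L/D)(ρV²/2) = 0.04572·(119/0.401)·(1250·2.114²/2) = 0.04572·296.8·2793 = 3.79e+04 Pa.
Head loss h_f = ΔP/(ρg) = 3.79e+04/(1250·9.81) = 3.09 m.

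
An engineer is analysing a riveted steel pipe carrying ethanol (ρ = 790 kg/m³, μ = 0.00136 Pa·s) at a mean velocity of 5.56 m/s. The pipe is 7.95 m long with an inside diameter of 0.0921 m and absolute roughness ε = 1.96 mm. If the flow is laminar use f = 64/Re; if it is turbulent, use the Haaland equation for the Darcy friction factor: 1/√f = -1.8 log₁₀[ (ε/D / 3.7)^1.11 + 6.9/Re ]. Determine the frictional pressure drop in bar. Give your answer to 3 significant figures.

Reynolds number Re = ρVD/μ = 790 · 5.56 · 0.0921 / 0.00136 = 2.975e+05.
Re > 4000 → turbulent. Relative roughness ε/D = 0.00196/0.0921 = 0.0213. Haaland: 1/√f = -1.8 log₁₀[(0.0213/3.7)^1.11 + 6.9/2.975e+05] = -1.8 log₁₀[0.00326 + 2.32e-05] = 4.47, so f = 0.05004.
Darcy-Weisbach: ΔP = f(L/D)(ρV²/2) = 0.05004·(7.95/0.0921)·(790·5.56²/2) = 0.05004·86.32·1.221e+04 = 5.274e+04 Pa.
ΔP = 5.274e+04 Pa = 0.527 bar.

ΔP ≈ 0.527 bar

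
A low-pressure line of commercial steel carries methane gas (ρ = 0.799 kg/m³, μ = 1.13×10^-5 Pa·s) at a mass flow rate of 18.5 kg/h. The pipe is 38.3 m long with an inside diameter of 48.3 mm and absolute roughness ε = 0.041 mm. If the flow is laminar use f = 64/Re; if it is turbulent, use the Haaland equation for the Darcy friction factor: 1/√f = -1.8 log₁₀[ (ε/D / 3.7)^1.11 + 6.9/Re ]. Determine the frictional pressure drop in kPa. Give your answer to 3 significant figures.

ΔP ≈ 0.119 kPa

ṁ = 18.5 kg/h = 18.5/3600 = 0.005139 kg/s.
A = πD²/4 = π(0.0483)²/4 = 0.001832 m²; mean velocity V = ṁ/(ρA) = 0.005139/(0.799 · 0.001832) = 3.51 m/s.
Reynolds number Re = ρVD/μ = 0.799 · 3.51 · 0.0483 / 1.13e-05 = 1.199e+04.
Re > 4000 → turbulent. Relative roughness ε/D = 4.1e-05/0.0483 = 0.000849. Haaland: 1/√f = -1.8 log₁₀[(0.000849/3.7)^1.11 + 6.9/1.199e+04] = -1.8 log₁₀[9.13e-05 + 0.000576] = 5.717, so f = 0.0306.
Darcy-Weisbach: ΔP = f(L/D)(ρV²/2) = 0.0306·(38.3/0.0483)·(0.799·3.51²/2) = 0.0306·793·4.923 = 119.4 Pa.
ΔP = 119.4 Pa = 0.119 kPa.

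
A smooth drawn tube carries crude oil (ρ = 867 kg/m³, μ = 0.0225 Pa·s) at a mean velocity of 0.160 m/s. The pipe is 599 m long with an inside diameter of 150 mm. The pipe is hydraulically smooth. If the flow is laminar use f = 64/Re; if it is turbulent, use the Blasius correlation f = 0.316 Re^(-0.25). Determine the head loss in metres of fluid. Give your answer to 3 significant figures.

h_f ≈ 0.361 m

Reynolds number Re = ρVD/μ = 867 · 0.16 · 0.15 / 0.0225 = 924.8.
Re < 2300 → laminar flow, so f = 64/Re = 64/924.8 = 0.0692 (the turbulent correlation is not needed).
Darcy-Weisbach: ΔP = f(L/D)(ρV²/2) = 0.0692·(599/0.15)·(867·0.16²/2) = 0.0692·3993·11.1 = 3067 Pa.
Head loss h_f = ΔP/(ρg) = 3067/(867·9.81) = 0.361 m.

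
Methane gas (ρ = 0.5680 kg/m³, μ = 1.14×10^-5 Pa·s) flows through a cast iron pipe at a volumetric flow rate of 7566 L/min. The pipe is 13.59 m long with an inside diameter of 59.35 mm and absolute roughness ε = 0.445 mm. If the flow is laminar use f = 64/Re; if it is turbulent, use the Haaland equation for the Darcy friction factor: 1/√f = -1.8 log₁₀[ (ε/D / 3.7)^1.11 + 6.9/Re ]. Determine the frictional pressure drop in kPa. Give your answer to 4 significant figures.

ΔP ≈ 4.733 kPa

Q = 7566 L/min = 7566/60000 = 0.1261 m³/s.
Cross-sectional area A = πD²/4 = π(0.05935)²/4 = 0.002767 m²; mean velocity V = Q/A = 0.1261/0.002767 = 45.58 m/s.
Reynolds number Re = ρVD/μ = 0.568 · 45.58 · 0.05935 / 1.14e-05 = 1.348e+05.
Re > 4000 → turbulent. Relative roughness ε/D = 0.000445/0.05935 = 0.0075. Haaland: 1/√f = -1.8 log₁₀[(0.0075/3.7)^1.11 + 6.9/1.348e+05] = -1.8 log₁₀[0.00102 + 5.12e-05] = 5.343, so f = 0.03503.
Darcy-Weisbach: ΔP = f(L/D)(ρV²/2) = 0.03503·(13.59/0.05935)·(0.568·45.58²/2) = 0.03503·229·590 = 4733 Pa.
ΔP = 4733 Pa = 4.733 kPa.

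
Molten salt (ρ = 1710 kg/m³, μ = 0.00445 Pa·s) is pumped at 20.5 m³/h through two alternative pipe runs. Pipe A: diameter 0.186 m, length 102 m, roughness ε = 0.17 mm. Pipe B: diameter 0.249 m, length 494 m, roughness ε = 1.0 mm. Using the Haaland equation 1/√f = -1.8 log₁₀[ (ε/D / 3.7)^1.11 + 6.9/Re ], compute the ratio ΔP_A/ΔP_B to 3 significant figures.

ΔP_A/ΔP_B ≈ 0.729

Pipe A: V = Q/A = 0.005694/0.02717 = 0.2096 m/s; Re = 1.498e+04; ε/D = 0.000914; Haaland → f = 0.02918; ΔP_A = f(L/D)(ρV²/2) = 601 Pa.
Pipe B: V = Q/A = 0.005694/0.0487 = 0.1169 m/s; Re = 1.119e+04; ε/D = 0.00402; Haaland → f = 0.03553; ΔP_B = f(L/D)(ρV²/2) = 824.2 Pa.
ΔP_A/ΔP_B = 601/824.2 = 0.729.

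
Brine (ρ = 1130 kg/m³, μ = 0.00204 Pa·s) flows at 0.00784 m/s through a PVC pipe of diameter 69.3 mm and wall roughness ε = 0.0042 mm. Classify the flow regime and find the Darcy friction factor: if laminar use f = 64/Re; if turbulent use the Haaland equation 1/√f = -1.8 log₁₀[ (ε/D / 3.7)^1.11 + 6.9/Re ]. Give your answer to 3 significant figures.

f ≈ 0.213

Re = ρVD/μ = 1130·0.00784·0.0693/0.00204 = 301.
Re < 2300 → laminar, so f = 64/Re = 0.2127 (roughness is irrelevant in laminar flow).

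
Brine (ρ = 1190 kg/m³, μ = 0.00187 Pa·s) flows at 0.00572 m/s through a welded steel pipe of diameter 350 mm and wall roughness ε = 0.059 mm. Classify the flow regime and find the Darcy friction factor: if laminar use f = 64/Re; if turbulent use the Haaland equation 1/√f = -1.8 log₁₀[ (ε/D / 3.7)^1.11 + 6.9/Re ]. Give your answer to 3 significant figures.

Re = ρVD/μ = 1190·0.00572·0.35/0.00187 = 1274.
Re < 2300 → laminar, so f = 64/Re = 0.05024 (roughness is irrelevant in laminar flow).

f ≈ 0.0502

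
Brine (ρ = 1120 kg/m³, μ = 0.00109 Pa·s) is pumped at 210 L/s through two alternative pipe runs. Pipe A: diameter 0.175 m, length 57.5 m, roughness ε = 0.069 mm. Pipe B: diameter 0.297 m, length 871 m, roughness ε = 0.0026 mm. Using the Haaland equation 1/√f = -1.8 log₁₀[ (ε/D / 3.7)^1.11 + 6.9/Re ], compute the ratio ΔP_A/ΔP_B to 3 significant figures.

ΔP_A/ΔP_B ≈ 1.27

Pipe A: V = Q/A = 0.21/0.02405 = 8.731 m/s; Re = 1.57e+06; ε/D = 0.000394; Haaland → f = 0.01621; ΔP_A = f(L/D)(ρV²/2) = 2.274e+05 Pa.
Pipe B: V = Q/A = 0.21/0.06928 = 3.031 m/s; Re = 9.25e+05; ε/D = 8.75e-06; Haaland → f = 0.01189; ΔP_B = f(L/D)(ρV²/2) = 1.794e+05 Pa.
ΔP_A/ΔP_B = 2.274e+05/1.794e+05 = 1.27.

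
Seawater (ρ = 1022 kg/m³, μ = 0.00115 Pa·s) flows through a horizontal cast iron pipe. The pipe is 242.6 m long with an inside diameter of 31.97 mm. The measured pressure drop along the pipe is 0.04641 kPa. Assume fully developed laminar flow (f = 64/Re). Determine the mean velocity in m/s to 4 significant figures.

For laminar flow, f = 64/Re with Re = ρVD/μ, so Darcy-Weisbach reduces to ΔP = 32μLV/D². Solving for V: V = ΔP·D²/(32μL) = 46.41·(0.03197)²/(32·0.00115·242.6) = 0.005313 m/s.
Check: Re = ρVD/μ = 1022·0.005313·0.03197/0.00115 = 151 < 2300, so the laminar assumption holds.

V ≈ 0.005313 m/s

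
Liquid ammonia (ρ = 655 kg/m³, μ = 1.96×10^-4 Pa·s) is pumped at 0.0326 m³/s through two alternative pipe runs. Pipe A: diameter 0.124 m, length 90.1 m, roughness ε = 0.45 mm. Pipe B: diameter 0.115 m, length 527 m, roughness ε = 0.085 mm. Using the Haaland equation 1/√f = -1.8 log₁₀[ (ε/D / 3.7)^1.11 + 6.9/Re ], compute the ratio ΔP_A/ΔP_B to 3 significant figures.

Pipe A: V = Q/A = 0.0326/0.01208 = 2.7 m/s; Re = 1.119e+06; ε/D = 0.00363; Haaland → f = 0.02777; ΔP_A = f(L/D)(ρV²/2) = 4.816e+04 Pa.
Pipe B: V = Q/A = 0.0326/0.01039 = 3.139 m/s; Re = 1.206e+06; ε/D = 0.000739; Haaland → f = 0.01858; ΔP_B = f(L/D)(ρV²/2) = 2.747e+05 Pa.
ΔP_A/ΔP_B = 4.816e+04/2.747e+05 = 0.175.

ΔP_A/ΔP_B ≈ 0.175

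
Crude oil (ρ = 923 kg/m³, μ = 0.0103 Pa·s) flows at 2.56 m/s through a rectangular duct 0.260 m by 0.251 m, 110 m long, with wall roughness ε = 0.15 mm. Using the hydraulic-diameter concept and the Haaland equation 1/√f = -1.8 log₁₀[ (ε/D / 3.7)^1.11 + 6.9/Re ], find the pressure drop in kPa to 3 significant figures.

ΔP ≈ 28.6 kPa

Hydraulic diameter D_h = 4A/P = 4·(0.26·0.251)/(2·(0.26+0.251)) = 0.261/1.022 = 0.2554 m.
Re = ρVD_h/μ = 923·2.56·0.2554/0.0103 = 5.86e+04.
ε/D_h = 0.00015/0.2554 = 0.000587; Haaland gives 1/√f = -1.8 log₁₀[6.06e-05+0.000118] = 6.748, so f = 0.02196.
ΔP = f(L/D_h)(ρV²/2) = 0.02196·110/0.2554·3024 = 2.861e+04 Pa.
ΔP = 28.6 kPa.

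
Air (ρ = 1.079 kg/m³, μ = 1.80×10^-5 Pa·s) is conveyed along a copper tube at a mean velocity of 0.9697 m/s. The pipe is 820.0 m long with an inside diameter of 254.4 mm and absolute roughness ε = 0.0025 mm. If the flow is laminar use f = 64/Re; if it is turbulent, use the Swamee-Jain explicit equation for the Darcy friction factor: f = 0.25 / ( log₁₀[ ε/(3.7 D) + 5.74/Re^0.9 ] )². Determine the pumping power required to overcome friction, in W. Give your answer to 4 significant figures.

Reynolds number Re = ρVD/μ = 1.079 · 0.9697 · 0.2544 / 1.8e-05 = 1.479e+04.
Re > 4000 → turbulent. Relative roughness ε/D = 2.5e-06/0.2544 = 9.83e-06. Swamee-Jain: f = 0.25/(log₁₀[9.83e-06/3.7 + 5.74/1.479e+04^0.9])² = 0.25/(log₁₀[2.66e-06 + 0.00101])² = 0.25/(-2.993)² = 0.02791.
Darcy-Weisbach: ΔP = f(L/D)(ρV²/2) = 0.02791·(820/0.2544)·(1.079·0.9697²/2) = 0.02791·3223·0.5073 = 45.64 Pa.
Q = V·A = 0.9697·0.05083 = 0.04929 m³/s.
Pumping power P = QΔP = 0.04929·45.64 = 2.2495 W = 2.250 W.

P ≈ 2.250 W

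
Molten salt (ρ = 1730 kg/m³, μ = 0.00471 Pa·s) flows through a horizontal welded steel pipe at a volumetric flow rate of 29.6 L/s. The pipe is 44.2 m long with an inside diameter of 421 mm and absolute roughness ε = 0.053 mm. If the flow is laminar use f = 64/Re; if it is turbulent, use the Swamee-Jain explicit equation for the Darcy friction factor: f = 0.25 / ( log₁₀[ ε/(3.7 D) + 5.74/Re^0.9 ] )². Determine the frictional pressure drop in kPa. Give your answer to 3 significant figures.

ΔP ≈ 0.0956 kPa

Q = 29.6 L/s = 29.6/1000 = 0.0296 m³/s.
Cross-sectional area A = πD²/4 = π(0.421)²/4 = 0.1392 m²; mean velocity V = Q/A = 0.0296/0.1392 = 0.2126 m/s.
Reynolds number Re = ρVD/μ = 1730 · 0.2126 · 0.421 / 0.00471 = 3.288e+04.
Re > 4000 → turbulent. Relative roughness ε/D = 5.3e-05/0.421 = 0.000126. Swamee-Jain: f = 0.25/(log₁₀[0.000126/3.7 + 5.74/3.288e+04^0.9])² = 0.25/(log₁₀[3.4e-05 + 0.000494])² = 0.25/(-3.277)² = 0.02327.
Darcy-Weisbach: ΔP = f(L/D)(ρV²/2) = 0.02327·(44.2/0.421)·(1730·0.2126²/2) = 0.02327·105·39.11 = 95.57 Pa.
ΔP = 95.57 Pa = 0.0956 kPa.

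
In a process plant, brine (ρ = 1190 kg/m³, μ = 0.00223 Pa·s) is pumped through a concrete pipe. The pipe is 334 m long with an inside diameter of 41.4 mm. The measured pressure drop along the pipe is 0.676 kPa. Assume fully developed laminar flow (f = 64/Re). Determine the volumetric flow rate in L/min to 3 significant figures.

Q ≈ 3.93 L/min

For laminar flow, f = 64/Re with Re = ρVD/μ, so Darcy-Weisbach reduces to ΔP = 32μLV/D². Solving for V: V = ΔP·D²/(32μL) = 676·(0.0414)²/(32·0.00223·334) = 0.04861 m/s.
Check: Re = ρVD/μ = 1190·0.04861·0.0414/0.00223 = 1074 < 2300, so the laminar assumption holds.
Q = V·A = 0.04861·(π/4·0.0414²) = 6.544e-05 m³/s = 3.93 L/min.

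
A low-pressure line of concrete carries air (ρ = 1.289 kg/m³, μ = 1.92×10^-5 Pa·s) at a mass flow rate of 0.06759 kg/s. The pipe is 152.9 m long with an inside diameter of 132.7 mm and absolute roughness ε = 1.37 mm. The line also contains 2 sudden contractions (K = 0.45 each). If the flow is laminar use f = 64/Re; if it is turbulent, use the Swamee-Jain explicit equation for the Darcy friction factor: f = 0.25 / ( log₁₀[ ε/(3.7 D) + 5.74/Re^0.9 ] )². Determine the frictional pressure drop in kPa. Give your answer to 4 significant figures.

ΔP ≈ 0.4404 kPa

A = πD²/4 = π(0.1327)²/4 = 0.01383 m²; mean velocity V = ṁ/(ρA) = 0.06759/(1.289 · 0.01383) = 3.791 m/s.
Reynolds number Re = ρVD/μ = 1.289 · 3.791 · 0.1327 / 1.92e-05 = 3.378e+04.
Re > 4000 → turbulent. Relative roughness ε/D = 0.00137/0.1327 = 0.0103. Swamee-Jain: f = 0.25/(log₁₀[0.0103/3.7 + 5.74/3.378e+04^0.9])² = 0.25/(log₁₀[0.00279 + 0.000482])² = 0.25/(-2.485)² = 0.04048.
Total minor-loss coefficient ΣK = 2·0.45 = 0.9.
ΔP = [f·L/D + ΣK]·(ρV²/2) = [0.04048·152.9/0.1327 + 0.9]·(1.289·3.791²/2) = [46.64 + 0.9]·9.264 = 440.4 Pa.
ΔP = 440.4 Pa = 0.4404 kPa.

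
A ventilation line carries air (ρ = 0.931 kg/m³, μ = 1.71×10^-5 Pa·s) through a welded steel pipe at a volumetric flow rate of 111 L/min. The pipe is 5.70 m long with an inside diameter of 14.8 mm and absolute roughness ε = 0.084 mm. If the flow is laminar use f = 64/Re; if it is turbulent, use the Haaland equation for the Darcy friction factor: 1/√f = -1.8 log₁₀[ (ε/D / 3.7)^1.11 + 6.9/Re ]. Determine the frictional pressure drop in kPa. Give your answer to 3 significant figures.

Q = 111 L/min = 111/60000 = 0.00185 m³/s.
Cross-sectional area A = πD²/4 = π(0.0148)²/4 = 0.000172 m²; mean velocity V = Q/A = 0.00185/0.000172 = 10.75 m/s.
Reynolds number Re = ρVD/μ = 0.931 · 10.75 · 0.0148 / 1.71e-05 = 8665.
Re > 4000 → turbulent. Relative roughness ε/D = 8.4e-05/0.0148 = 0.00568. Haaland: 1/√f = -1.8 log₁₀[(0.00568/3.7)^1.11 + 6.9/8665] = -1.8 log₁₀[0.000752 + 0.000796] = 5.058, so f = 0.03908.
Darcy-Weisbach: ΔP = f(L/D)(ρV²/2) = 0.03908·(5.7/0.0148)·(0.931·10.75²/2) = 0.03908·385.1·53.83 = 810.3 Pa.
ΔP = 810.3 Pa = 0.810 kPa.

ΔP ≈ 0.810 kPa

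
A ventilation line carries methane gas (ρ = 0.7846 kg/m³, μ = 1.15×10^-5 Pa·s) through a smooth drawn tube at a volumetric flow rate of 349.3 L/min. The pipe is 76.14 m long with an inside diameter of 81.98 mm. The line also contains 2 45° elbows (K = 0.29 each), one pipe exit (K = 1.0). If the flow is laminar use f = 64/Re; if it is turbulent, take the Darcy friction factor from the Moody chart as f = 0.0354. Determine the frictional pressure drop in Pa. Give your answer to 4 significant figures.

ΔP ≈ 16.44 Pa

Q = 349.3 L/min = 349.3/60000 = 0.005822 m³/s.
Cross-sectional area A = πD²/4 = π(0.08198)²/4 = 0.005278 m²; mean velocity V = Q/A = 0.005822/0.005278 = 1.103 m/s.
Reynolds number Re = ρVD/μ = 0.7846 · 1.103 · 0.08198 / 1.15e-05 = 6169.
Re > 4000 → turbulent; use the Moody-chart value f = 0.0354.
Total minor-loss coefficient ΣK = 2·0.29 + 1·1 = 1.58.
ΔP = [f·L/D + ΣK]·(ρV²/2) = [0.0354·76.14/0.08198 + 1.58]·(0.7846·1.103²/2) = [32.88 + 1.58]·0.4772 = 16.44 Pa.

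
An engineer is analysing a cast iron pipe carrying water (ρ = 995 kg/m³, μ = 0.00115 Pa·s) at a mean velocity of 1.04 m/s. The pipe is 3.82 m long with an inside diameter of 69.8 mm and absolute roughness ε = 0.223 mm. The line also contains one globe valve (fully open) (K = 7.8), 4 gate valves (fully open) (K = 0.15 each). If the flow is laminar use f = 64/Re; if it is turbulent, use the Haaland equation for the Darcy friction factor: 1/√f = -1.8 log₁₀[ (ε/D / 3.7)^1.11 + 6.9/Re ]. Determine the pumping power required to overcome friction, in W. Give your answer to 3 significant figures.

P ≈ 21.3 W

Reynolds number Re = ρVD/μ = 995 · 1.04 · 0.0698 / 0.00115 = 6.281e+04.
Re > 4000 → turbulent. Relative roughness ε/D = 0.000223/0.0698 = 0.00319. Haaland: 1/√f = -1.8 log₁₀[(0.00319/3.7)^1.11 + 6.9/6.281e+04] = -1.8 log₁₀[0.000397 + 0.00011] = 5.931, so f = 0.02843.
Total minor-loss coefficient ΣK = 1·7.8 + 4·0.15 = 8.4.
ΔP = [f·L/D + ΣK]·(ρV²/2) = [0.02843·3.82/0.0698 + 8.4]·(995·1.04²/2) = [1.556 + 8.4]·538.1 = 5357 Pa.
Q = V·A = 1.04·0.003826 = 0.00398 m³/s.
Pumping power P = QΔP = 0.00398·5357 = 21.32 W = 21.3 W.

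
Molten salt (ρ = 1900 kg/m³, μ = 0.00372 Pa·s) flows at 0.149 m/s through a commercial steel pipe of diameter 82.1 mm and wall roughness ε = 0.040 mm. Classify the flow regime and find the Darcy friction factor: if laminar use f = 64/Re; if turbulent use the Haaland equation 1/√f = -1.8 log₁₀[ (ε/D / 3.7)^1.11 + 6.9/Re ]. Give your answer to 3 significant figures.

f ≈ 0.0358

Re = ρVD/μ = 1900·0.149·0.0821/0.00372 = 6248.
Re > 4000 → turbulent. ε/D = 4e-05/0.0821 = 0.000487; Haaland: 1/√f = -1.8 log₁₀[4.93e-05 + 0.0011] = 5.288, so f = 0.03576.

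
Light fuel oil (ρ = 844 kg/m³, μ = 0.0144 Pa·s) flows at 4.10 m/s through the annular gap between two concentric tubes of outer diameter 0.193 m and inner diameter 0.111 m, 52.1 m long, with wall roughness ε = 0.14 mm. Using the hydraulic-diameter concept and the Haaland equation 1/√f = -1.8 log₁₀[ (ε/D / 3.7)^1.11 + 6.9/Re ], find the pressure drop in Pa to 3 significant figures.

Hydraulic diameter D_h = 4A/P = D_o - D_i = 0.193 - 0.111 = 0.082 m.
Re = ρVD_h/μ = 844·4.1·0.082/0.0144 = 1.971e+04.
ε/D_h = 0.00014/0.082 = 0.00171; Haaland gives 1/√f = -1.8 log₁₀[0.000198+0.00035] = 5.87, so f = 0.02903.
ΔP = f(L/D_h)(ρV²/2) = 0.02903·52.1/0.082·7094 = 1.308e+05 Pa.

ΔP ≈ 131000 Pa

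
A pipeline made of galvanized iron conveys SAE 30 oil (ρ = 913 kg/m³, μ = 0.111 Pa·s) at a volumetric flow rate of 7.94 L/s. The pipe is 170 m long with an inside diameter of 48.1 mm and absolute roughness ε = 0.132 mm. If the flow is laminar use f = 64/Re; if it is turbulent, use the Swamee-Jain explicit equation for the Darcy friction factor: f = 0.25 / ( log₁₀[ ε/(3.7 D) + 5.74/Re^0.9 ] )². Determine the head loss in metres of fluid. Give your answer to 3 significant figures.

h_f ≈ 127 m

Q = 7.94 L/s = 7.94/1000 = 0.00794 m³/s.
Cross-sectional area A = πD²/4 = π(0.0481)²/4 = 0.001817 m²; mean velocity V = Q/A = 0.00794/0.001817 = 4.37 m/s.
Reynolds number Re = ρVD/μ = 913 · 4.37 · 0.0481 / 0.111 = 1729.
Re < 2300 → laminar flow, so f = 64/Re = 64/1729 = 0.03702 (the turbulent correlation is not needed).
Darcy-Weisbach: ΔP = f(L/D)(ρV²/2) = 0.03702·(170/0.0481)·(913·4.37²/2) = 0.03702·3534·8716 = 1.14e+06 Pa.
Head loss h_f = ΔP/(ρg) = 1.14e+06/(913·9.81) = 127 m.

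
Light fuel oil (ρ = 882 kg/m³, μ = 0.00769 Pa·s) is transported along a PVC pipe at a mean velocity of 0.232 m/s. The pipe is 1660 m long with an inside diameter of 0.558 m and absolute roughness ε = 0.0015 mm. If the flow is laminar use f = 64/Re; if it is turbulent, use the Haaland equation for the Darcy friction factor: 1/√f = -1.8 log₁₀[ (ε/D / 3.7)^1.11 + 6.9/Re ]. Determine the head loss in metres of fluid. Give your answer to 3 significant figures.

h_f ≈ 0.227 m

Reynolds number Re = ρVD/μ = 882 · 0.232 · 0.558 / 0.00769 = 1.485e+04.
Re > 4000 → turbulent. Relative roughness ε/D = 1.5e-06/0.558 = 2.69e-06. Haaland: 1/√f = -1.8 log₁₀[(2.69e-06/3.7)^1.11 + 6.9/1.485e+04] = -1.8 log₁₀[1.53e-07 + 0.000465] = 5.999, so f = 0.02779.
Darcy-Weisbach: ΔP = f(L/D)(ρV²/2) = 0.02779·(1660/0.558)·(882·0.232²/2) = 0.02779·2975·23.74 = 1962 Pa.
Head loss h_f = ΔP/(ρg) = 1962/(882·9.81) = 0.227 m.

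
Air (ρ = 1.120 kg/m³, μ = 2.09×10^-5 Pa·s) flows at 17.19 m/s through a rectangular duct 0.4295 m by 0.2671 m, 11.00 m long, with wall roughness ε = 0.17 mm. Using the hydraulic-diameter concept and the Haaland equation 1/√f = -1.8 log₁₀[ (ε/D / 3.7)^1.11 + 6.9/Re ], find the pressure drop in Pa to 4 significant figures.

ΔP ≈ 100.3 Pa

Hydraulic diameter D_h = 4A/P = 4·(0.4295·0.2671)/(2·(0.4295+0.2671)) = 0.4589/1.393 = 0.3294 m.
Re = ρVD_h/μ = 1.12·17.19·0.3294/2.09e-05 = 3.034e+05.
ε/D_h = 0.00017/0.3294 = 0.000516; Haaland gives 1/√f = -1.8 log₁₀[5.25e-05+2.27e-05] = 7.422, so f = 0.01815.
ΔP = f(L/D_h)(ρV²/2) = 0.01815·11/0.3294·165.5 = 100.3 Pa.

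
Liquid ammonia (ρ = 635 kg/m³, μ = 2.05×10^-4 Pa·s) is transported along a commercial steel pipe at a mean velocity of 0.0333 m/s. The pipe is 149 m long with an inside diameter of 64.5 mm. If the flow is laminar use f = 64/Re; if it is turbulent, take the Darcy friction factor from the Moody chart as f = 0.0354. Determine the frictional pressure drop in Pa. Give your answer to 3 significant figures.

ΔP ≈ 28.8 Pa

Reynolds number Re = ρVD/μ = 635 · 0.0333 · 0.0645 / 0.000205 = 6653.
Re > 4000 → turbulent; use the Moody-chart value f = 0.0354.
Darcy-Weisbach: ΔP = f(L/D)(ρV²/2) = 0.0354·(149/0.0645)·(635·0.0333²/2) = 0.0354·2310·0.3521 = 28.79 Pa.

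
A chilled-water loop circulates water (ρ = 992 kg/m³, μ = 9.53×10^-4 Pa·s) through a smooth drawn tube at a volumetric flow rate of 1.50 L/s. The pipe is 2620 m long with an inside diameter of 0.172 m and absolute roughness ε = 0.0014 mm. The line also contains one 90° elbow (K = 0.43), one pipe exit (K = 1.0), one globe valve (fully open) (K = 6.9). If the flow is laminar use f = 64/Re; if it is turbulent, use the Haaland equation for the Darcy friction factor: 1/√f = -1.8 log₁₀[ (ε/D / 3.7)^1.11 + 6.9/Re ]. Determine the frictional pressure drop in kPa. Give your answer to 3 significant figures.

Q = 1.50 L/s = 1.50/1000 = 0.0015 m³/s.
Cross-sectional area A = πD²/4 = π(0.172)²/4 = 0.02324 m²; mean velocity V = Q/A = 0.0015/0.02324 = 0.06456 m/s.
Reynolds number Re = ρVD/μ = 992 · 0.06456 · 0.172 / 0.000953 = 1.156e+04.
Re > 4000 → turbulent. Relative roughness ε/D = 1.4e-06/0.172 = 8.14e-06. Haaland: 1/√f = -1.8 log₁₀[(8.14e-06/3.7)^1.11 + 6.9/1.156e+04] = -1.8 log₁₀[5.25e-07 + 0.000597] = 5.803, so f = 0.0297.
Total minor-loss coefficient ΣK = 1·0.43 + 1·1 + 1·6.9 = 8.33.
ΔP = [f·L/D + ΣK]·(ρV²/2) = [0.0297·2620/0.172 + 8.33]·(992·0.06456²/2) = [452.4 + 8.33]·2.067 = 952.4 Pa.
ΔP = 952.4 Pa = 0.952 kPa.

ΔP ≈ 0.952 kPa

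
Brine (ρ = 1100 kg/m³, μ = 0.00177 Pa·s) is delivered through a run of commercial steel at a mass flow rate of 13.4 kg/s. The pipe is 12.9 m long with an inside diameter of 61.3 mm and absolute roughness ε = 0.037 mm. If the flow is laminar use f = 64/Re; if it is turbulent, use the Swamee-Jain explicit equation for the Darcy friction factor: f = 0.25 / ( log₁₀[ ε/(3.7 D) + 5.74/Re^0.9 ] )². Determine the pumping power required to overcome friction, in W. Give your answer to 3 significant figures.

P ≈ 477 W

A = πD²/4 = π(0.0613)²/4 = 0.002951 m²; mean velocity V = ṁ/(ρA) = 13.4/(1100 · 0.002951) = 4.128 m/s.
Reynolds number Re = ρVD/μ = 1100 · 4.128 · 0.0613 / 0.00177 = 1.572e+05.
Re > 4000 → turbulent. Relative roughness ε/D = 3.7e-05/0.0613 = 0.000604. Swamee-Jain: f = 0.25/(log₁₀[0.000604/3.7 + 5.74/1.572e+05^0.9])² = 0.25/(log₁₀[0.000163 + 0.000121])² = 0.25/(-3.547)² = 0.01987.
Darcy-Weisbach: ΔP = f(L/D)(ρV²/2) = 0.01987·(12.9/0.0613)·(1100·4.128²/2) = 0.01987·210.4·9371 = 3.919e+04 Pa.
Q = ṁ/ρ = 13.4/1100 = 0.01218 m³/s.
Pumping power P = QΔP = 0.01218·3.919e+04 = 477.4 W = 477 W.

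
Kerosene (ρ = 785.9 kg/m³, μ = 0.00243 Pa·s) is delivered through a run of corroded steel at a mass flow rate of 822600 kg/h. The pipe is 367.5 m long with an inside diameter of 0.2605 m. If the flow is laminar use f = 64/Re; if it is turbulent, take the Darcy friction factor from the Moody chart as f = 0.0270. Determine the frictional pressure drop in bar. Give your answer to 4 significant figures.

ṁ = 822600 kg/h = 822600/3600 = 228.5 kg/s.
A = πD²/4 = π(0.2605)²/4 = 0.0533 m²; mean velocity V = ṁ/(ρA) = 228.5/(785.9 · 0.0533) = 5.455 m/s.
Reynolds number Re = ρVD/μ = 785.9 · 5.455 · 0.2605 / 0.00243 = 4.596e+05.
Re > 4000 → turbulent; use the Moody-chart value f = 0.0270.
Darcy-Weisbach: ΔP = f(L/D)(ρV²/2) = 0.027·(367.5/0.2605)·(785.9·5.455²/2) = 0.027·1411·1.169e+04 = 4.454e+05 Pa.
ΔP = 4.454e+05 Pa = 4.454 bar.

ΔP ≈ 4.454 bar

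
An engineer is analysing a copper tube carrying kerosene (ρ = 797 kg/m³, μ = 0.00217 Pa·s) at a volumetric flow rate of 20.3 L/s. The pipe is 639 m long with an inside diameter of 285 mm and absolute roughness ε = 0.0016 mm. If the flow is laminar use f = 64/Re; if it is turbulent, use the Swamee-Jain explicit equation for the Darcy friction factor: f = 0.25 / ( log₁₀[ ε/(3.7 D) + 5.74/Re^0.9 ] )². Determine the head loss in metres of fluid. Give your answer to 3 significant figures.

h_f ≈ 0.264 m

Q = 20.3 L/s = 20.3/1000 = 0.0203 m³/s.
Cross-sectional area A = πD²/4 = π(0.285)²/4 = 0.06379 m²; mean velocity V = Q/A = 0.0203/0.06379 = 0.3182 m/s.
Reynolds number Re = ρVD/μ = 797 · 0.3182 · 0.285 / 0.00217 = 3.331e+04.
Re > 4000 → turbulent. Relative roughness ε/D = 1.6e-06/0.285 = 5.61e-06. Swamee-Jain: f = 0.25/(log₁₀[5.61e-06/3.7 + 5.74/3.331e+04^0.9])² = 0.25/(log₁₀[1.52e-06 + 0.000488])² = 0.25/(-3.31)² = 0.02282.
Darcy-Weisbach: ΔP = f(L/D)(ρV²/2) = 0.02282·(639/0.285)·(797·0.3182²/2) = 0.02282·2242·40.35 = 2064 Pa.
Head loss h_f = ΔP/(ρg) = 2064/(797·9.81) = 0.264 m.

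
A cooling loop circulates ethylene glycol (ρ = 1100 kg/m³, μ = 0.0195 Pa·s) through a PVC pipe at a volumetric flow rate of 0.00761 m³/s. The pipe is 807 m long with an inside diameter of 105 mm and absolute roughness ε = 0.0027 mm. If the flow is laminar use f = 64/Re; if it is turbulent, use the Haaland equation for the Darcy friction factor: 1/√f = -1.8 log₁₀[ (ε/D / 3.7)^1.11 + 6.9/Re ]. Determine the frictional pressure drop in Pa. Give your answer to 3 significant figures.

ΔP ≈ 122000 Pa

Cross-sectional area A = πD²/4 = π(0.105)²/4 = 0.008659 m²; mean velocity V = Q/A = 0.00761/0.008659 = 0.8789 m/s.
Reynolds number Re = ρVD/μ = 1100 · 0.8789 · 0.105 / 0.0195 = 5206.
Re > 4000 → turbulent. Relative roughness ε/D = 2.7e-06/0.105 = 2.57e-05. Haaland: 1/√f = -1.8 log₁₀[(2.57e-05/3.7)^1.11 + 6.9/5206] = -1.8 log₁₀[1.88e-06 + 0.00133] = 5.179, so f = 0.03729.
Darcy-Weisbach: ΔP = f(L/D)(ρV²/2) = 0.03729·(807/0.105)·(1100·0.8789²/2) = 0.03729·7686·424.8 = 1.217e+05 Pa.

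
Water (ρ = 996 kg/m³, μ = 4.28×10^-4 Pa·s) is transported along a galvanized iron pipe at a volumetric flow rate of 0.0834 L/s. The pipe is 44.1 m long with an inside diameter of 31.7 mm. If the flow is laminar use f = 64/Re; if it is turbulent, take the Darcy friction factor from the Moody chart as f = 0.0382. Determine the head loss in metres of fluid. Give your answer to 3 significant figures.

Q = 0.0834 L/s = 0.0834/1000 = 8.34e-05 m³/s.
Cross-sectional area A = πD²/4 = π(0.0317)²/4 = 0.0007892 m²; mean velocity V = Q/A = 8.34e-05/0.0007892 = 0.1057 m/s.
Reynolds number Re = ρVD/μ = 996 · 0.1057 · 0.0317 / 0.000428 = 7795.
Re > 4000 → turbulent; use the Moody-chart value f = 0.0382.
Darcy-Weisbach: ΔP = f(L/D)(ρV²/2) = 0.0382·(44.1/0.0317)·(996·0.1057²/2) = 0.0382·1391·5.561 = 295.5 Pa.
Head loss h_f = ΔP/(ρg) = 295.5/(996·9.81) = 0.0302 m.

h_f ≈ 0.0302 m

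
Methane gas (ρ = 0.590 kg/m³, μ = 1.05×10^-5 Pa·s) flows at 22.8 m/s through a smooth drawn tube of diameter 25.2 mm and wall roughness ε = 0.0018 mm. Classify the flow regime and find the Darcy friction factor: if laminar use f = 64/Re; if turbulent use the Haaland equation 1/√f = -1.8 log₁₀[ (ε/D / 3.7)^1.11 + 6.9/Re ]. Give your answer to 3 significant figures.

Re = ρVD/μ = 0.59·22.8·0.0252/1.05e-05 = 3.228e+04.
Re > 4000 → turbulent. ε/D = 1.8e-06/0.0252 = 7.14e-05; Haaland: 1/√f = -1.8 log₁₀[5.85e-06 + 0.000214] = 6.585, so f = 0.02306.

f ≈ 0.0231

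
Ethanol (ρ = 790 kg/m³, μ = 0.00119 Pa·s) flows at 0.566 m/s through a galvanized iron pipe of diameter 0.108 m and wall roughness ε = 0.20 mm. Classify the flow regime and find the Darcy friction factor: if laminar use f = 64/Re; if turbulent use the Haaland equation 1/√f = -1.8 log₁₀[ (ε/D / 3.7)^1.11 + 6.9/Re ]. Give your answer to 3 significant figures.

f ≈ 0.0265

Re = ρVD/μ = 790·0.566·0.108/0.00119 = 4.058e+04.
Re > 4000 → turbulent. ε/D = 0.0002/0.108 = 0.00185; Haaland: 1/√f = -1.8 log₁₀[0.000217 + 0.00017] = 6.142, so f = 0.02651.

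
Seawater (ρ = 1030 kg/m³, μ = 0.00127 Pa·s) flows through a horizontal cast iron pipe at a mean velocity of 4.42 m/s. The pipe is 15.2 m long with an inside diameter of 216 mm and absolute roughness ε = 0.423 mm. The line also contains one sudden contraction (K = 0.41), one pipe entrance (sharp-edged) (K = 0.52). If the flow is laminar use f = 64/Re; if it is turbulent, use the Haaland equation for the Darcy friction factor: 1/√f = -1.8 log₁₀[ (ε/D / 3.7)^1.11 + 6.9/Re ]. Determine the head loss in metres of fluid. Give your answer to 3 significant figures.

Reynolds number Re = ρVD/μ = 1030 · 4.42 · 0.216 / 0.00127 = 7.743e+05.
Re > 4000 → turbulent. Relative roughness ε/D = 0.000423/0.216 = 0.00196. Haaland: 1/√f = -1.8 log₁₀[(0.00196/3.7)^1.11 + 6.9/7.743e+05] = -1.8 log₁₀[0.000231 + 8.91e-06] = 6.516, so f = 0.02355.
Total minor-loss coefficient ΣK = 1·0.41 + 1·0.52 = 0.93.
ΔP = [f·L/D + ΣK]·(ρV²/2) = [0.02355·15.2/0.216 + 0.93]·(1030·4.42²/2) = [1.657 + 0.93]·1.006e+04 = 2.603e+04 Pa.
Head loss h_f = ΔP/(ρg) = 2.603e+04/(1030·9.81) = 2.58 m.

h_f ≈ 2.58 m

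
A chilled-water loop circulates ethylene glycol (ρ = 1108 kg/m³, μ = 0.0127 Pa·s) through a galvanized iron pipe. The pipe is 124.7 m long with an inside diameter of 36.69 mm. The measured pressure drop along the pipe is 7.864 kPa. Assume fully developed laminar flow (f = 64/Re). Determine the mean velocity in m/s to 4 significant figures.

For laminar flow, f = 64/Re with Re = ρVD/μ, so Darcy-Weisbach reduces to ΔP = 32μLV/D². Solving for V: V = ΔP·D²/(32μL) = 7864·(0.03669)²/(32·0.0127·124.7) = 0.2089 m/s.
Check: Re = ρVD/μ = 1108·0.2089·0.03669/0.0127 = 668.7 < 2300, so the laminar assumption holds.

V ≈ 0.2089 m/s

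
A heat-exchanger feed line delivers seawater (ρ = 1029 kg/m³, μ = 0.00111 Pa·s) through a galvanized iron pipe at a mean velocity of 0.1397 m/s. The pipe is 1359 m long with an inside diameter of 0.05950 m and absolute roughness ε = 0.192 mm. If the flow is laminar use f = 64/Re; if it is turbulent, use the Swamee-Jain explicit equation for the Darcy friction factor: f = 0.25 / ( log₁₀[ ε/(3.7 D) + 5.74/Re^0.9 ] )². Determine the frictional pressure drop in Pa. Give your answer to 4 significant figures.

Reynolds number Re = ρVD/μ = 1029 · 0.1397 · 0.0595 / 0.00111 = 7706.
Re > 4000 → turbulent. Relative roughness ε/D = 0.000192/0.0595 = 0.00323. Swamee-Jain: f = 0.25/(log₁₀[0.00323/3.7 + 5.74/7706^0.9])² = 0.25/(log₁₀[0.000872 + 0.00182])² = 0.25/(-2.569)² = 0.03787.
Darcy-Weisbach: ΔP = f(L/D)(ρV²/2) = 0.03787·(1359/0.0595)·(1029·0.1397²/2) = 0.03787·2.284e+04·10.04 = 8685 Pa.

ΔP ≈ 8685 Pa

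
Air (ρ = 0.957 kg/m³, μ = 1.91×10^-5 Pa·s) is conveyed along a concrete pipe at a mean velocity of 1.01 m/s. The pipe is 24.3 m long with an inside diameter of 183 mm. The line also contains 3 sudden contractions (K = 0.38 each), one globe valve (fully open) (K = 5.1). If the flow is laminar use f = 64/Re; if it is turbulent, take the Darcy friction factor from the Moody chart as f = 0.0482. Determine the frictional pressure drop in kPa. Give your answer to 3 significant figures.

Reynolds number Re = ρVD/μ = 0.957 · 1.01 · 0.183 / 1.91e-05 = 9261.
Re > 4000 → turbulent; use the Moody-chart value f = 0.0482.
Total minor-loss coefficient ΣK = 3·0.38 + 1·5.1 = 6.24.
ΔP = [f·L/D + ΣK]·(ρV²/2) = [0.0482·24.3/0.183 + 6.24]·(0.957·1.01²/2) = [6.4 + 6.24]·0.4881 = 6.17 Pa.
ΔP = 6.17 Pa = 0.00617 kPa.

ΔP ≈ 0.00617 kPa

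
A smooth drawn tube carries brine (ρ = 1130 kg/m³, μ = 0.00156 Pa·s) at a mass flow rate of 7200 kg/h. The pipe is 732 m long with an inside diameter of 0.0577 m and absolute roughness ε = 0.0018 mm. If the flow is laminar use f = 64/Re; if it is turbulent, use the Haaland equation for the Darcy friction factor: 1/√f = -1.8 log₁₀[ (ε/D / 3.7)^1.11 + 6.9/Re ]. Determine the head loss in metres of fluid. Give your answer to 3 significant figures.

h_f ≈ 7.02 m

ṁ = 7200 kg/h = 7200/3600 = 2 kg/s.
A = πD²/4 = π(0.0577)²/4 = 0.002615 m²; mean velocity V = ṁ/(ρA) = 2/(1130 · 0.002615) = 0.6769 m/s.
Reynolds number Re = ρVD/μ = 1130 · 0.6769 · 0.0577 / 0.00156 = 2.829e+04.
Re > 4000 → turbulent. Relative roughness ε/D = 1.8e-06/0.0577 = 3.12e-05. Haaland: 1/√f = -1.8 log₁₀[(3.12e-05/3.7)^1.11 + 6.9/2.829e+04] = -1.8 log₁₀[2.33e-06 + 0.000244] = 6.496, so f = 0.0237.
Darcy-Weisbach: ΔP = f(L/D)(ρV²/2) = 0.0237·(732/0.0577)·(1130·0.6769²/2) = 0.0237·1.269e+04·258.9 = 7.783e+04 Pa.
Head loss h_f = ΔP/(ρg) = 7.783e+04/(1130·9.81) = 7.02 m.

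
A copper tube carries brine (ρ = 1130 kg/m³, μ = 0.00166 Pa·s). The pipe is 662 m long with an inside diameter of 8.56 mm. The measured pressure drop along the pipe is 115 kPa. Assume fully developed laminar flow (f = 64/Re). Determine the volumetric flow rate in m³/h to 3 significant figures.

Q ≈ 0.0496 m³/h

For laminar flow, f = 64/Re with Re = ρVD/μ, so Darcy-Weisbach reduces to ΔP = 32μLV/D². Solving for V: V = ΔP·D²/(32μL) = 1.15e+05·(0.00856)²/(32·0.00166·662) = 0.2396 m/s.
Check: Re = ρVD/μ = 1130·0.2396·0.00856/0.00166 = 1396 < 2300, so the laminar assumption holds.
Q = V·A = 0.2396·(π/4·0.00856²) = 1.379e-05 m³/s = 0.0496 m³/h.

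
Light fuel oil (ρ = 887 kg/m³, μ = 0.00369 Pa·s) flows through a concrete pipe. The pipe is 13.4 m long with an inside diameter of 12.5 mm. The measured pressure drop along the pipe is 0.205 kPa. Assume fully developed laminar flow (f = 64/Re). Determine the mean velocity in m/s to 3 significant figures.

For laminar flow, f = 64/Re with Re = ρVD/μ, so Darcy-Weisbach reduces to ΔP = 32μLV/D². Solving for V: V = ΔP·D²/(32μL) = 205·(0.0125)²/(32·0.00369·13.4) = 0.02024 m/s.
Check: Re = ρVD/μ = 887·0.02024·0.0125/0.00369 = 60.83 < 2300, so the laminar assumption holds.

V ≈ 0.0202 m/s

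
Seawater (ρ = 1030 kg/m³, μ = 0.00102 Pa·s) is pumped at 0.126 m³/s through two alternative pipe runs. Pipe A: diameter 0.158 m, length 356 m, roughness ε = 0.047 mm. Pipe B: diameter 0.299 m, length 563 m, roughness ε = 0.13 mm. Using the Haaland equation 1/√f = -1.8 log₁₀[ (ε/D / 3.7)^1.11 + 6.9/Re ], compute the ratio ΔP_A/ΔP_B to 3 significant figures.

Pipe A: V = Q/A = 0.126/0.01961 = 6.426 m/s; Re = 1.025e+06; ε/D = 0.000297; Haaland → f = 0.01556; ΔP_A = f(L/D)(ρV²/2) = 7.459e+05 Pa.
Pipe B: V = Q/A = 0.126/0.07022 = 1.794 m/s; Re = 5.418e+05; ε/D = 0.000435; Haaland → f = 0.01708; ΔP_B = f(L/D)(ρV²/2) = 5.334e+04 Pa.
ΔP_A/ΔP_B = 7.459e+05/5.334e+04 = 14.0.

ΔP_A/ΔP_B ≈ 14.0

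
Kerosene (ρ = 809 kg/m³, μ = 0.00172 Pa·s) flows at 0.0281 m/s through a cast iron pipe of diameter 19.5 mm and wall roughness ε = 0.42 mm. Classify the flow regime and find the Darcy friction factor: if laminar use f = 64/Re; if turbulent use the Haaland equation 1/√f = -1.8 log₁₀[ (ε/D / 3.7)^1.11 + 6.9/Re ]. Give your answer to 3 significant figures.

f ≈ 0.248

Re = ρVD/μ = 809·0.0281·0.0195/0.00172 = 257.7.
Re < 2300 → laminar, so f = 64/Re = 0.2483 (roughness is irrelevant in laminar flow).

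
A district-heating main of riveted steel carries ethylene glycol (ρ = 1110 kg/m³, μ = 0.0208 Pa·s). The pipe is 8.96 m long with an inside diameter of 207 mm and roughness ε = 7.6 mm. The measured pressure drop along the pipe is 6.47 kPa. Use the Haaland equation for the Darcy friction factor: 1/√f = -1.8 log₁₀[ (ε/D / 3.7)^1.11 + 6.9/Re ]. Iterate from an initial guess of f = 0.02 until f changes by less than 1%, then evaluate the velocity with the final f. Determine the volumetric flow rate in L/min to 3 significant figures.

Q ≈ 4150 L/min

Rearranging Darcy-Weisbach: V = √(2·ΔP·D/(f·L·ρ)). With ε/D = 0.0076/0.207 = 0.0367, iterate starting from f = 0.02:
  f = 0.02 → V = √(2·6470·0.207/(0.02·8.96·1110)) = 3.67 m/s; Re = ρVD/μ = 4.054e+04; f → 0.06311
  f = 0.06311 → V = 2.066 m/s; Re = 2.282e+04; f → 0.06364
Converged (Δf/f < 1%). With the final f = 0.06364: V = √(2·6470·0.207/(0.06364·8.96·1110)) = 2.057 m/s.
Q = V·A = 2.057·(π/4·0.207²) = 0.06923 m³/s = 4150 L/min.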